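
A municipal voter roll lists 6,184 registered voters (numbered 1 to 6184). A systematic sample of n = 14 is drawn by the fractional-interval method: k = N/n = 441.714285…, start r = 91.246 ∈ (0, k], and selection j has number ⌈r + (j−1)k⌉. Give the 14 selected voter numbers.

j=1: r + 0k = 91.246 → ⌈·⌉ = 92
j=2: r + 1k = 532.960285… → ⌈·⌉ = 533
j=3: r + 2k = 974.674571… → ⌈·⌉ = 975
j=4: r + 3k = 1416.388857… → ⌈·⌉ = 1417
j=5: r + 4k = 1858.103142… → ⌈·⌉ = 1859
j=6: r + 5k = 2299.817428… → ⌈·⌉ = 2300
j=7: r + 6k = 2741.531714… → ⌈·⌉ = 2742
j=8: r + 7k = 3183.246 → ⌈·⌉ = 3184
j=9: r + 8k = 3624.960285… → ⌈·⌉ = 3625
j=10: r + 9k = 4066.674571… → ⌈·⌉ = 4067
j=11: r + 10k = 4508.388857… → ⌈·⌉ = 4509
j=12: r + 11k = 4950.103142… → ⌈·⌉ = 4951
j=13: r + 12k = 5391.817428… → ⌈·⌉ = 5392
j=14: r + 13k = 5833.531714… → ⌈·⌉ = 5834

92, 533, 975, 1417, 1859, 2300, 2742, 3184, 3625, 4067, 4509, 4951, 5392, 5834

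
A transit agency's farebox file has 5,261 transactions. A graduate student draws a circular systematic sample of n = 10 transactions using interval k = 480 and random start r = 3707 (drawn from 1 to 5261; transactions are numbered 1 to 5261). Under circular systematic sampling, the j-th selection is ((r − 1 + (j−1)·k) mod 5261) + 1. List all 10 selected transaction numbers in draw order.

3707, 4187, 4667, 5147, 366, 846, 1326, 1806, 2286, 2766

Selection 1: 3707
Selection 2: 3707 + 480 = 4187
Selection 3: 4187 + 480 = 4667
Selection 4: 4667 + 480 = 5147
Selection 5: 5147 + 480 = 5627 → 5627 − 5261 = 366
Selection 6: 366 + 480 = 846
Selection 7: 846 + 480 = 1326
Selection 8: 1326 + 480 = 1806
Selection 9: 1806 + 480 = 2286
Selection 10: 2286 + 480 = 2766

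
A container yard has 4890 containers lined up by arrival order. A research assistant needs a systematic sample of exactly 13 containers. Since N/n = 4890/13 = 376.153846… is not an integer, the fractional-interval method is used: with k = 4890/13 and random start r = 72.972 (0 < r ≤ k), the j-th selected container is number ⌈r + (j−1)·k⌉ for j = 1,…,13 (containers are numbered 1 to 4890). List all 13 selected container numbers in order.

73, 450, 826, 1202, 1578, 1954, 2330, 2707, 3083, 3459, 3835, 4211, 4587

j=1: r + 0k = 72.972 → ⌈·⌉ = 73
j=2: r + 1k = 449.125846… → ⌈·⌉ = 450
j=3: r + 2k = 825.279692… → ⌈·⌉ = 826
j=4: r + 3k = 1201.433538… → ⌈·⌉ = 1202
j=5: r + 4k = 1577.587384… → ⌈·⌉ = 1578
j=6: r + 5k = 1953.741230… → ⌈·⌉ = 1954
j=7: r + 6k = 2329.895076… → ⌈·⌉ = 2330
j=8: r + 7k = 2706.048923… → ⌈·⌉ = 2707
j=9: r + 8k = 3082.202769… → ⌈·⌉ = 3083
j=10: r + 9k = 3458.356615… → ⌈·⌉ = 3459
j=11: r + 10k = 3834.510461… → ⌈·⌉ = 3835
j=12: r + 11k = 4210.664307… → ⌈·⌉ = 4211
j=13: r + 12k = 4586.818153… → ⌈·⌉ = 4587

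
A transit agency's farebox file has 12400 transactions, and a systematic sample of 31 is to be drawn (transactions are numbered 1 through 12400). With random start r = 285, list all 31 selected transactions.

k = N/n = 12400/31 = 400
transaction 1: 285
transaction 2: 285 + 400 = 685
transaction 3: 685 + 400 = 1085
transaction 4: 1085 + 400 = 1485
transaction 5: 1485 + 400 = 1885
transaction 6: 1885 + 400 = 2285
transaction 7: 2285 + 400 = 2685
transaction 8: 2685 + 400 = 3085
transaction 9: 3085 + 400 = 3485
transaction 10: 3485 + 400 = 3885
transaction 11: 3885 + 400 = 4285
transaction 12: 4285 + 400 = 4685
transaction 13: 4685 + 400 = 5085
transaction 14: 5085 + 400 = 5485
transaction 15: 5485 + 400 = 5885
transaction 16: 5885 + 400 = 6285
transaction 17: 6285 + 400 = 6685
transaction 18: 6685 + 400 = 7085
transaction 19: 7085 + 400 = 7485
transaction 20: 7485 + 400 = 7885
transaction 21: 7885 + 400 = 8285
transaction 22: 8285 + 400 = 8685
transaction 23: 8685 + 400 = 9085
transaction 24: 9085 + 400 = 9485
transaction 25: 9485 + 400 = 9885
transaction 26: 9885 + 400 = 10285
transaction 27: 10285 + 400 = 10685
transaction 28: 10685 + 400 = 11085
transaction 29: 11085 + 400 = 11485
transaction 30: 11485 + 400 = 11885
transaction 31: 11885 + 400 = 12285

285, 685, 1085, 1485, 1885, 2285, 2685, 3085, 3485, 3885, 4285, 4685, 5085, 5485, 5885, 6285, 6685, 7085, 7485, 7885, 8285, 8685, 9085, 9485, 9885, 10285, 10685, 11085, 11485, 11885, 12285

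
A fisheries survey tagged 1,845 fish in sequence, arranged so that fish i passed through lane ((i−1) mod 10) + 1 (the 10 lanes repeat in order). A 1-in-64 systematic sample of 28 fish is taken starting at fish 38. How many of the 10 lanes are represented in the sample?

Consecutive selections differ by k = 64, so their lane numbers differ by 64 mod 10 = 4.
gcd(64, 10) = 2, so the sample visits 10/2 = 5 distinct residues mod 10.
Start 38 is lane 8; the lanes hit are 2, 4, 6, 8, 10.

5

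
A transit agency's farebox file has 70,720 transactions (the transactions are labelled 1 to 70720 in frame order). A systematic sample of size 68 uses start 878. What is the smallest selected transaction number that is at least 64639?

65358

k = 70720/68 = 1040
Steps past start: ⌈(64639 − 878)/1040⌉ = ⌈63761/1040⌉ = 62
Selected transaction: 878 + 62×1040 = 65358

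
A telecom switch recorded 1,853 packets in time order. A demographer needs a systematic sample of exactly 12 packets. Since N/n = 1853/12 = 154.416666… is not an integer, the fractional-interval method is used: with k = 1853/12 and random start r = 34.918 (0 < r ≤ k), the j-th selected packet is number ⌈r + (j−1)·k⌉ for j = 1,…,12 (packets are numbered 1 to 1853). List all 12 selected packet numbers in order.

35, 190, 344, 499, 653, 808, 962, 1116, 1271, 1425, 1580, 1734

j=1: r + 0k = 34.918 → ⌈·⌉ = 35
j=2: r + 1k = 189.334666… → ⌈·⌉ = 190
j=3: r + 2k = 343.751333… → ⌈·⌉ = 344
j=4: r + 3k = 498.168 → ⌈·⌉ = 499
j=5: r + 4k = 652.584666… → ⌈·⌉ = 653
j=6: r + 5k = 807.001333… → ⌈·⌉ = 808
j=7: r + 6k = 961.418 → ⌈·⌉ = 962
j=8: r + 7k = 1115.834666… → ⌈·⌉ = 1116
j=9: r + 8k = 1270.251333… → ⌈·⌉ = 1271
j=10: r + 9k = 1424.668 → ⌈·⌉ = 1425
j=11: r + 10k = 1579.084666… → ⌈·⌉ = 1580
j=12: r + 11k = 1733.501333… → ⌈·⌉ = 1734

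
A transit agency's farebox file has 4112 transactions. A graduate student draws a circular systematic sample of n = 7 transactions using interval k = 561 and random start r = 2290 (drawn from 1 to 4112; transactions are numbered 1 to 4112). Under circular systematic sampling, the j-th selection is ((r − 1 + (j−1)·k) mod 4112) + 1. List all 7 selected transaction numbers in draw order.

Selection 1: 2290
Selection 2: 2290 + 561 = 2851
Selection 3: 2851 + 561 = 3412
Selection 4: 3412 + 561 = 3973
Selection 5: 3973 + 561 = 4534 → 4534 − 4112 = 422
Selection 6: 422 + 561 = 983
Selection 7: 983 + 561 = 1544

2290, 2851, 3412, 3973, 422, 983, 1544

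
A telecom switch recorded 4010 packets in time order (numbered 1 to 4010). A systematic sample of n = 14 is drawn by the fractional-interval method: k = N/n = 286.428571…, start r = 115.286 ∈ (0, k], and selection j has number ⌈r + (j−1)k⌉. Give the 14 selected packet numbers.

116, 402, 689, 975, 1262, 1548, 1834, 2121, 2407, 2694, 2980, 3267, 3553, 3839

j=1: r + 0k = 115.286 → ⌈·⌉ = 116
j=2: r + 1k = 401.714571… → ⌈·⌉ = 402
j=3: r + 2k = 688.143142… → ⌈·⌉ = 689
j=4: r + 3k = 974.571714… → ⌈·⌉ = 975
j=5: r + 4k = 1261.000285… → ⌈·⌉ = 1262
j=6: r + 5k = 1547.428857… → ⌈·⌉ = 1548
j=7: r + 6k = 1833.857428… → ⌈·⌉ = 1834
j=8: r + 7k = 2120.286 → ⌈·⌉ = 2121
j=9: r + 8k = 2406.714571… → ⌈·⌉ = 2407
j=10: r + 9k = 2693.143142… → ⌈·⌉ = 2694
j=11: r + 10k = 2979.571714… → ⌈·⌉ = 2980
j=12: r + 11k = 3266.000285… → ⌈·⌉ = 3267
j=13: r + 12k = 3552.428857… → ⌈·⌉ = 3553
j=14: r + 13k = 3838.857428… → ⌈·⌉ = 3839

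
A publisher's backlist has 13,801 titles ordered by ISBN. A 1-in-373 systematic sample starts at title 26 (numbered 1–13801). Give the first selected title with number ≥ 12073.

k = 373
Steps past start: ⌈(12073 − 26)/373⌉ = ⌈12047/373⌉ = 33
Selected title: 26 + 33×373 = 12335

12335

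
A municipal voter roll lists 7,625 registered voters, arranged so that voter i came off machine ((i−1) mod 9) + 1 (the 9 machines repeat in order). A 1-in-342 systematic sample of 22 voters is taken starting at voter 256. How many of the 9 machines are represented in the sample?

1

Consecutive selections differ by k = 342, so their machine numbers differ by 342 mod 9 = 0.
gcd(342, 9) = 9, so the sample visits 9/9 = 1 distinct residues mod 9.
Start 256 is machine 4; the machines hit are 4.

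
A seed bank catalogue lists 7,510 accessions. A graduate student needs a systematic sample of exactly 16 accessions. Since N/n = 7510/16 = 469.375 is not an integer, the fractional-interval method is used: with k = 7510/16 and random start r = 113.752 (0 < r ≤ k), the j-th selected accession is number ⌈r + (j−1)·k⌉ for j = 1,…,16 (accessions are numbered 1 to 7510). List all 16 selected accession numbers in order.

j=1: r + 0k = 113.752 → ⌈·⌉ = 114
j=2: r + 1k = 583.127 → ⌈·⌉ = 584
j=3: r + 2k = 1052.502 → ⌈·⌉ = 1053
j=4: r + 3k = 1521.877 → ⌈·⌉ = 1522
j=5: r + 4k = 1991.252 → ⌈·⌉ = 1992
j=6: r + 5k = 2460.627 → ⌈·⌉ = 2461
j=7: r + 6k = 2930.002 → ⌈·⌉ = 2931
j=8: r + 7k = 3399.377 → ⌈·⌉ = 3400
j=9: r + 8k = 3868.752 → ⌈·⌉ = 3869
j=10: r + 9k = 4338.127 → ⌈·⌉ = 4339
j=11: r + 10k = 4807.502 → ⌈·⌉ = 4808
j=12: r + 11k = 5276.877 → ⌈·⌉ = 5277
j=13: r + 12k = 5746.252 → ⌈·⌉ = 5747
j=14: r + 13k = 6215.627 → ⌈·⌉ = 6216
j=15: r + 14k = 6685.002 → ⌈·⌉ = 6686
j=16: r + 15k = 7154.377 → ⌈·⌉ = 7155

114, 584, 1053, 1522, 1992, 2461, 2931, 3400, 3869, 4339, 4808, 5277, 5747, 6216, 6686, 7155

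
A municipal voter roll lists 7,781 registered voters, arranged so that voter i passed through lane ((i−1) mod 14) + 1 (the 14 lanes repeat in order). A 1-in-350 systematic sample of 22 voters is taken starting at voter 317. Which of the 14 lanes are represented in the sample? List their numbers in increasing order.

9

Consecutive selections differ by k = 350, so their lane numbers differ by 350 mod 14 = 0.
gcd(350, 14) = 14, so the sample visits 14/14 = 1 distinct residues mod 14.
Start 317 is lane 9; the lanes hit are 9.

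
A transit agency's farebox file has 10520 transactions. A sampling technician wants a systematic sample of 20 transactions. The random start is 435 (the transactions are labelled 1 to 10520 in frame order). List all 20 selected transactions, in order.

k = N/n = 10520/20 = 526
transaction 1: 435
transaction 2: 435 + 526 = 961
transaction 3: 961 + 526 = 1487
transaction 4: 1487 + 526 = 2013
transaction 5: 2013 + 526 = 2539
transaction 6: 2539 + 526 = 3065
transaction 7: 3065 + 526 = 3591
transaction 8: 3591 + 526 = 4117
transaction 9: 4117 + 526 = 4643
transaction 10: 4643 + 526 = 5169
transaction 11: 5169 + 526 = 5695
transaction 12: 5695 + 526 = 6221
transaction 13: 6221 + 526 = 6747
transaction 14: 6747 + 526 = 7273
transaction 15: 7273 + 526 = 7799
transaction 16: 7799 + 526 = 8325
transaction 17: 8325 + 526 = 8851
transaction 18: 8851 + 526 = 9377
transaction 19: 9377 + 526 = 9903
transaction 20: 9903 + 526 = 10429

435, 961, 1487, 2013, 2539, 3065, 3591, 4117, 4643, 5169, 5695, 6221, 6747, 7273, 7799, 8325, 8851, 9377, 9903, 10429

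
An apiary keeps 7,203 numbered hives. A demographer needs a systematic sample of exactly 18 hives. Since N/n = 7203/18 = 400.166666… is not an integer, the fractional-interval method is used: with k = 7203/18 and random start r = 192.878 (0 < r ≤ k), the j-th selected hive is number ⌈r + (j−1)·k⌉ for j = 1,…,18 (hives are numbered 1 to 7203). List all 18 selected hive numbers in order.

j=1: r + 0k = 192.878 → ⌈·⌉ = 193
j=2: r + 1k = 593.044666… → ⌈·⌉ = 594
j=3: r + 2k = 993.211333… → ⌈·⌉ = 994
j=4: r + 3k = 1393.378 → ⌈·⌉ = 1394
j=5: r + 4k = 1793.544666… → ⌈·⌉ = 1794
j=6: r + 5k = 2193.711333… → ⌈·⌉ = 2194
j=7: r + 6k = 2593.878 → ⌈·⌉ = 2594
j=8: r + 7k = 2994.044666… → ⌈·⌉ = 2995
j=9: r + 8k = 3394.211333… → ⌈·⌉ = 3395
j=10: r + 9k = 3794.378 → ⌈·⌉ = 3795
j=11: r + 10k = 4194.544666… → ⌈·⌉ = 4195
j=12: r + 11k = 4594.711333… → ⌈·⌉ = 4595
j=13: r + 12k = 4994.878 → ⌈·⌉ = 4995
j=14: r + 13k = 5395.044666… → ⌈·⌉ = 5396
j=15: r + 14k = 5795.211333… → ⌈·⌉ = 5796
j=16: r + 15k = 6195.378 → ⌈·⌉ = 6196
j=17: r + 16k = 6595.544666… → ⌈·⌉ = 6596
j=18: r + 17k = 6995.711333… → ⌈·⌉ = 6996

193, 594, 994, 1394, 1794, 2194, 2594, 2995, 3395, 3795, 4195, 4595, 4995, 5396, 5796, 6196, 6596, 6996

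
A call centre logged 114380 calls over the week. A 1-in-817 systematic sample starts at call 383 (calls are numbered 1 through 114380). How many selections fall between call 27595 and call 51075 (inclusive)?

29

k = 817
First selection ≥ 27595: 383 + ⌈(27595−383)/817⌉·817 = 383 + 34×817 = 28161
Last selection ≤ 51075: 383 + ⌊(51075−383)/817⌋·817 = 383 + 62×817 = 51037
Count = 62 − 34 + 1 = 29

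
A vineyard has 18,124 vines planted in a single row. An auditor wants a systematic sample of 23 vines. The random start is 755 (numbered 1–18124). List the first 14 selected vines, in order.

755, 1543, 2331, 3119, 3907, 4695, 5483, 6271, 7059, 7847, 8635, 9423, 10211, 10999

k = N/n = 18124/23 = 788
vine 1: 755
vine 2: 755 + 788 = 1543
vine 3: 1543 + 788 = 2331
vine 4: 2331 + 788 = 3119
vine 5: 3119 + 788 = 3907
vine 6: 3907 + 788 = 4695
vine 7: 4695 + 788 = 5483
vine 8: 5483 + 788 = 6271
vine 9: 6271 + 788 = 7059
vine 10: 7059 + 788 = 7847
vine 11: 7847 + 788 = 8635
vine 12: 8635 + 788 = 9423
vine 13: 9423 + 788 = 10211
vine 14: 10211 + 788 = 10999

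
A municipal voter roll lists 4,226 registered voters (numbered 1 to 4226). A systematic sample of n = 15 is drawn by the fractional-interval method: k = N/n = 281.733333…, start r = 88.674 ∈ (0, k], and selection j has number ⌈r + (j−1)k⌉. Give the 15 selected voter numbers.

89, 371, 653, 934, 1216, 1498, 1780, 2061, 2343, 2625, 2907, 3188, 3470, 3752, 4033

j=1: r + 0k = 88.674 → ⌈·⌉ = 89
j=2: r + 1k = 370.407333… → ⌈·⌉ = 371
j=3: r + 2k = 652.140666… → ⌈·⌉ = 653
j=4: r + 3k = 933.874 → ⌈·⌉ = 934
j=5: r + 4k = 1215.607333… → ⌈·⌉ = 1216
j=6: r + 5k = 1497.340666… → ⌈·⌉ = 1498
j=7: r + 6k = 1779.074 → ⌈·⌉ = 1780
j=8: r + 7k = 2060.807333… → ⌈·⌉ = 2061
j=9: r + 8k = 2342.540666… → ⌈·⌉ = 2343
j=10: r + 9k = 2624.274 → ⌈·⌉ = 2625
j=11: r + 10k = 2906.007333… → ⌈·⌉ = 2907
j=12: r + 11k = 3187.740666… → ⌈·⌉ = 3188
j=13: r + 12k = 3469.474 → ⌈·⌉ = 3470
j=14: r + 13k = 3751.207333… → ⌈·⌉ = 3752
j=15: r + 14k = 4032.940666… → ⌈·⌉ = 4033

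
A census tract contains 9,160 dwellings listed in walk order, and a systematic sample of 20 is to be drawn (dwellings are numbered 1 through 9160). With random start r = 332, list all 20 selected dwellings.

k = N/n = 9160/20 = 458
dwelling 1: 332
dwelling 2: 332 + 458 = 790
dwelling 3: 790 + 458 = 1248
dwelling 4: 1248 + 458 = 1706
dwelling 5: 1706 + 458 = 2164
dwelling 6: 2164 + 458 = 2622
dwelling 7: 2622 + 458 = 3080
dwelling 8: 3080 + 458 = 3538
dwelling 9: 3538 + 458 = 3996
dwelling 10: 3996 + 458 = 4454
dwelling 11: 4454 + 458 = 4912
dwelling 12: 4912 + 458 = 5370
dwelling 13: 5370 + 458 = 5828
dwelling 14: 5828 + 458 = 6286
dwelling 15: 6286 + 458 = 6744
dwelling 16: 6744 + 458 = 7202
dwelling 17: 7202 + 458 = 7660
dwelling 18: 7660 + 458 = 8118
dwelling 19: 8118 + 458 = 8576
dwelling 20: 8576 + 458 = 9034

332, 790, 1248, 1706, 2164, 2622, 3080, 3538, 3996, 4454, 4912, 5370, 5828, 6286, 6744, 7202, 7660, 8118, 8576, 9034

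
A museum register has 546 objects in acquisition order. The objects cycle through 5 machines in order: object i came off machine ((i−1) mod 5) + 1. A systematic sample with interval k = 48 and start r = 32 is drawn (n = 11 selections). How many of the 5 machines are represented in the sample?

Consecutive selections differ by k = 48, so their machine numbers differ by 48 mod 5 = 3.
gcd(48, 5) = 1, so the sample visits 5/1 = 5 distinct residues mod 5.
Start 32 is machine 2; the machines hit are 1, 2, 3, 4, 5.

5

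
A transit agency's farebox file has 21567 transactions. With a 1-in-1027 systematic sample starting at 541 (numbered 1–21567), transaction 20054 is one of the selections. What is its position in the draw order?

k = 1027
position = (20054 − 541)/1027 + 1 = 19513/1027 + 1 = 19 + 1 = 20

20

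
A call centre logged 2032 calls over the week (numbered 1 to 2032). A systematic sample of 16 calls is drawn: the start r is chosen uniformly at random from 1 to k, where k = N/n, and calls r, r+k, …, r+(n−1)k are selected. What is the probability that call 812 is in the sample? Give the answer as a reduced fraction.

1/127

k = 2032/16 = 127.
Call 812 is selected iff r ≡ 812 (mod 127); exactly one such r in {1,…,127}.
Inclusion probability = 1/127.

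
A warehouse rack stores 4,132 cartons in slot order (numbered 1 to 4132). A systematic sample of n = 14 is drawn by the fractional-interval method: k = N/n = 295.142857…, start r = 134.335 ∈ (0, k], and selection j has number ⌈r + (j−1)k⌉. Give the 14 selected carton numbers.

j=1: r + 0k = 134.335 → ⌈·⌉ = 135
j=2: r + 1k = 429.477857… → ⌈·⌉ = 430
j=3: r + 2k = 724.620714… → ⌈·⌉ = 725
j=4: r + 3k = 1019.763571… → ⌈·⌉ = 1020
j=5: r + 4k = 1314.906428… → ⌈·⌉ = 1315
j=6: r + 5k = 1610.049285… → ⌈·⌉ = 1611
j=7: r + 6k = 1905.192142… → ⌈·⌉ = 1906
j=8: r + 7k = 2200.335 → ⌈·⌉ = 2201
j=9: r + 8k = 2495.477857… → ⌈·⌉ = 2496
j=10: r + 9k = 2790.620714… → ⌈·⌉ = 2791
j=11: r + 10k = 3085.763571… → ⌈·⌉ = 3086
j=12: r + 11k = 3380.906428… → ⌈·⌉ = 3381
j=13: r + 12k = 3676.049285… → ⌈·⌉ = 3677
j=14: r + 13k = 3971.192142… → ⌈·⌉ = 3972

135, 430, 725, 1020, 1315, 1611, 1906, 2201, 2496, 2791, 3086, 3381, 3677, 3972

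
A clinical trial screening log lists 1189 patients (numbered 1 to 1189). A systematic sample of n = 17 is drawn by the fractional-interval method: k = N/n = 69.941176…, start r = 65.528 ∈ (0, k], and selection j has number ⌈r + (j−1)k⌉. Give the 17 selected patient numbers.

j=1: r + 0k = 65.528 → ⌈·⌉ = 66
j=2: r + 1k = 135.469176… → ⌈·⌉ = 136
j=3: r + 2k = 205.410352… → ⌈·⌉ = 206
j=4: r + 3k = 275.351529… → ⌈·⌉ = 276
j=5: r + 4k = 345.292705… → ⌈·⌉ = 346
j=6: r + 5k = 415.233882… → ⌈·⌉ = 416
j=7: r + 6k = 485.175058… → ⌈·⌉ = 486
j=8: r + 7k = 555.116235… → ⌈·⌉ = 556
j=9: r + 8k = 625.057411… → ⌈·⌉ = 626
j=10: r + 9k = 694.998588… → ⌈·⌉ = 695
j=11: r + 10k = 764.939764… → ⌈·⌉ = 765
j=12: r + 11k = 834.880941… → ⌈·⌉ = 835
j=13: r + 12k = 904.822117… → ⌈·⌉ = 905
j=14: r + 13k = 974.763294… → ⌈·⌉ = 975
j=15: r + 14k = 1044.704470… → ⌈·⌉ = 1045
j=16: r + 15k = 1114.645647… → ⌈·⌉ = 1115
j=17: r + 16k = 1184.586823… → ⌈·⌉ = 1185

66, 136, 206, 276, 346, 416, 486, 556, 626, 695, 765, 835, 905, 975, 1045, 1115, 1185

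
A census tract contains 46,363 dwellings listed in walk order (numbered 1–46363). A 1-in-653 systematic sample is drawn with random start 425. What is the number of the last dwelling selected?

46135

k = 653
71st selection = r + (71−1)·k = 425 + 70×653 = 425 + 45710 = 46135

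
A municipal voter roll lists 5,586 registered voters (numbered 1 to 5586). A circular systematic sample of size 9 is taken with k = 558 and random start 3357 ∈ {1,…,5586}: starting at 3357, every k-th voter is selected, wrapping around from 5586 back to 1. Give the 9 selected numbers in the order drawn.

3357, 3915, 4473, 5031, 3, 561, 1119, 1677, 2235

Selection 1: 3357
Selection 2: 3357 + 558 = 3915
Selection 3: 3915 + 558 = 4473
Selection 4: 4473 + 558 = 5031
Selection 5: 5031 + 558 = 5589 → 5589 − 5586 = 3
Selection 6: 3 + 558 = 561
Selection 7: 561 + 558 = 1119
Selection 8: 1119 + 558 = 1677
Selection 9: 1677 + 558 = 2235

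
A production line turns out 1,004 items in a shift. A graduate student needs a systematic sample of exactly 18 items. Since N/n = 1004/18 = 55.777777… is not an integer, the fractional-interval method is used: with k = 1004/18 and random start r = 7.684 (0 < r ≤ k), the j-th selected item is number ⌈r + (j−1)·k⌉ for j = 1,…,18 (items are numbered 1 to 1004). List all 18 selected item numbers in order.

8, 64, 120, 176, 231, 287, 343, 399, 454, 510, 566, 622, 678, 733, 789, 845, 901, 956

j=1: r + 0k = 7.684 → ⌈·⌉ = 8
j=2: r + 1k = 63.461777… → ⌈·⌉ = 64
j=3: r + 2k = 119.239555… → ⌈·⌉ = 120
j=4: r + 3k = 175.017333… → ⌈·⌉ = 176
j=5: r + 4k = 230.795111… → ⌈·⌉ = 231
j=6: r + 5k = 286.572888… → ⌈·⌉ = 287
j=7: r + 6k = 342.350666… → ⌈·⌉ = 343
j=8: r + 7k = 398.128444… → ⌈·⌉ = 399
j=9: r + 8k = 453.906222… → ⌈·⌉ = 454
j=10: r + 9k = 509.684 → ⌈·⌉ = 510
j=11: r + 10k = 565.461777… → ⌈·⌉ = 566
j=12: r + 11k = 621.239555… → ⌈·⌉ = 622
j=13: r + 12k = 677.017333… → ⌈·⌉ = 678
j=14: r + 13k = 732.795111… → ⌈·⌉ = 733
j=15: r + 14k = 788.572888… → ⌈·⌉ = 789
j=16: r + 15k = 844.350666… → ⌈·⌉ = 845
j=17: r + 16k = 900.128444… → ⌈·⌉ = 901
j=18: r + 17k = 955.906222… → ⌈·⌉ = 956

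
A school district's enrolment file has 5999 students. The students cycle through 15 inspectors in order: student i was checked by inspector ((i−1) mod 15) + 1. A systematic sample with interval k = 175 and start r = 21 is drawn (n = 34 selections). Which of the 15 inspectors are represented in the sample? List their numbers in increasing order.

Consecutive selections differ by k = 175, so their inspector numbers differ by 175 mod 15 = 10.
gcd(175, 15) = 5, so the sample visits 15/5 = 3 distinct residues mod 15.
Start 21 is inspector 6; the inspectors hit are 1, 6, 11.

1, 6, 11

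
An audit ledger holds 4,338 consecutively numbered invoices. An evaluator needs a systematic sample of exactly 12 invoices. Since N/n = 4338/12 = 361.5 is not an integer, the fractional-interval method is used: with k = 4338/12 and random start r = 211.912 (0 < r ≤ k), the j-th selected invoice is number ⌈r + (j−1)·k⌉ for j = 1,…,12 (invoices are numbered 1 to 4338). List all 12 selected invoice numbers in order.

j=1: r + 0k = 211.912 → ⌈·⌉ = 212
j=2: r + 1k = 573.412 → ⌈·⌉ = 574
j=3: r + 2k = 934.912 → ⌈·⌉ = 935
j=4: r + 3k = 1296.412 → ⌈·⌉ = 1297
j=5: r + 4k = 1657.912 → ⌈·⌉ = 1658
j=6: r + 5k = 2019.412 → ⌈·⌉ = 2020
j=7: r + 6k = 2380.912 → ⌈·⌉ = 2381
j=8: r + 7k = 2742.412 → ⌈·⌉ = 2743
j=9: r + 8k = 3103.912 → ⌈·⌉ = 3104
j=10: r + 9k = 3465.412 → ⌈·⌉ = 3466
j=11: r + 10k = 3826.912 → ⌈·⌉ = 3827
j=12: r + 11k = 4188.412 → ⌈·⌉ = 4189

212, 574, 935, 1297, 1658, 2020, 2381, 2743, 3104, 3466, 3827, 4189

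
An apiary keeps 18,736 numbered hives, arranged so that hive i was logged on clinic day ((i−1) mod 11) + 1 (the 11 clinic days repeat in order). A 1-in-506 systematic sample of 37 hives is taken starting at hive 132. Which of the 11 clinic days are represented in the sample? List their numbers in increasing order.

Consecutive selections differ by k = 506, so their clinic day numbers differ by 506 mod 11 = 0.
gcd(506, 11) = 11, so the sample visits 11/11 = 1 distinct residues mod 11.
Start 132 is clinic day 11; the clinic days hit are 11.

11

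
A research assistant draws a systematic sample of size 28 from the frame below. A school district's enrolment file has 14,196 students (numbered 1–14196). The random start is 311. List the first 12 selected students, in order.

311, 818, 1325, 1832, 2339, 2846, 3353, 3860, 4367, 4874, 5381, 5888

k = N/n = 14196/28 = 507
student 1: 311
student 2: 311 + 507 = 818
student 3: 818 + 507 = 1325
student 4: 1325 + 507 = 1832
student 5: 1832 + 507 = 2339
student 6: 2339 + 507 = 2846
student 7: 2846 + 507 = 3353
student 8: 3353 + 507 = 3860
student 9: 3860 + 507 = 4367
student 10: 4367 + 507 = 4874
student 11: 4874 + 507 = 5381
student 12: 5381 + 507 = 5888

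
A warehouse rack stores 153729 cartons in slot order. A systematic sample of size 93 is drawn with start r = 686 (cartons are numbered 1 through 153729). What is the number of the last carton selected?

152762

k = 153729/93 = 1653
93rd selection = r + (93−1)·k = 686 + 92×1653 = 686 + 152076 = 152762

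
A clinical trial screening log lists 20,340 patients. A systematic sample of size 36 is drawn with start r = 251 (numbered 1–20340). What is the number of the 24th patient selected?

13246

k = 20340/36 = 565
24th selection = r + (24−1)·k = 251 + 23×565 = 251 + 12995 = 13246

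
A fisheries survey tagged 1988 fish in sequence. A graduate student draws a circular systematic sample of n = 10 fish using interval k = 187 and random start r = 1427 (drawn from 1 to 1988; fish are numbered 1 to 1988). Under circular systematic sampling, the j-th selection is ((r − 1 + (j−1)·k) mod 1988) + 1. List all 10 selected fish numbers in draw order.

1427, 1614, 1801, 1988, 187, 374, 561, 748, 935, 1122

Selection 1: 1427
Selection 2: 1427 + 187 = 1614
Selection 3: 1614 + 187 = 1801
Selection 4: 1801 + 187 = 1988
Selection 5: 1988 + 187 = 2175 → 2175 − 1988 = 187
Selection 6: 187 + 187 = 374
Selection 7: 374 + 187 = 561
Selection 8: 561 + 187 = 748
Selection 9: 748 + 187 = 935
Selection 10: 935 + 187 = 1122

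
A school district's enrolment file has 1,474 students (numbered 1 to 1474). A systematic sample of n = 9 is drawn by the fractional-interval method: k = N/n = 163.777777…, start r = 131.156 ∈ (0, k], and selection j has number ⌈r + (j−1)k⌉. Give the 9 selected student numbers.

132, 295, 459, 623, 787, 951, 1114, 1278, 1442

j=1: r + 0k = 131.156 → ⌈·⌉ = 132
j=2: r + 1k = 294.933777… → ⌈·⌉ = 295
j=3: r + 2k = 458.711555… → ⌈·⌉ = 459
j=4: r + 3k = 622.489333… → ⌈·⌉ = 623
j=5: r + 4k = 786.267111… → ⌈·⌉ = 787
j=6: r + 5k = 950.044888… → ⌈·⌉ = 951
j=7: r + 6k = 1113.822666… → ⌈·⌉ = 1114
j=8: r + 7k = 1277.600444… → ⌈·⌉ = 1278
j=9: r + 8k = 1441.378222… → ⌈·⌉ = 1442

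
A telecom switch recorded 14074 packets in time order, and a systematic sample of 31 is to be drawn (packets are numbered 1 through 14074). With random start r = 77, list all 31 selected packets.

77, 531, 985, 1439, 1893, 2347, 2801, 3255, 3709, 4163, 4617, 5071, 5525, 5979, 6433, 6887, 7341, 7795, 8249, 8703, 9157, 9611, 10065, 10519, 10973, 11427, 11881, 12335, 12789, 13243, 13697

k = N/n = 14074/31 = 454
packet 1: 77
packet 2: 77 + 454 = 531
packet 3: 531 + 454 = 985
packet 4: 985 + 454 = 1439
packet 5: 1439 + 454 = 1893
packet 6: 1893 + 454 = 2347
packet 7: 2347 + 454 = 2801
packet 8: 2801 + 454 = 3255
packet 9: 3255 + 454 = 3709
packet 10: 3709 + 454 = 4163
packet 11: 4163 + 454 = 4617
packet 12: 4617 + 454 = 5071
packet 13: 5071 + 454 = 5525
packet 14: 5525 + 454 = 5979
packet 15: 5979 + 454 = 6433
packet 16: 6433 + 454 = 6887
packet 17: 6887 + 454 = 7341
packet 18: 7341 + 454 = 7795
packet 19: 7795 + 454 = 8249
packet 20: 8249 + 454 = 8703
packet 21: 8703 + 454 = 9157
packet 22: 9157 + 454 = 9611
packet 23: 9611 + 454 = 10065
packet 24: 10065 + 454 = 10519
packet 25: 10519 + 454 = 10973
packet 26: 10973 + 454 = 11427
packet 27: 11427 + 454 = 11881
packet 28: 11881 + 454 = 12335
packet 29: 12335 + 454 = 12789
packet 30: 12789 + 454 = 13243
packet 31: 13243 + 454 = 13697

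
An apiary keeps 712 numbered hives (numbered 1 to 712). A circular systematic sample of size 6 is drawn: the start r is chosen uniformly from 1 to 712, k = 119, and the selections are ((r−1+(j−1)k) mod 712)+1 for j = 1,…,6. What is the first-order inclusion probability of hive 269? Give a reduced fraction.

3/356

For each position j, as r ranges over 1…712 the j-th selection hits every hive exactly once, so hive 269 is selected for exactly 6 of the 712 starts.
Inclusion probability = 6/712 = 3/356.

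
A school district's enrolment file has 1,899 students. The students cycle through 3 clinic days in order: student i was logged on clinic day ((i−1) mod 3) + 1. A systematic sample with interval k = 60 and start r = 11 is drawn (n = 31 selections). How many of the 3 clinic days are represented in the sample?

Consecutive selections differ by k = 60, so their clinic day numbers differ by 60 mod 3 = 0.
gcd(60, 3) = 3, so the sample visits 3/3 = 1 distinct residues mod 3.
Start 11 is clinic day 2; the clinic days hit are 2.

1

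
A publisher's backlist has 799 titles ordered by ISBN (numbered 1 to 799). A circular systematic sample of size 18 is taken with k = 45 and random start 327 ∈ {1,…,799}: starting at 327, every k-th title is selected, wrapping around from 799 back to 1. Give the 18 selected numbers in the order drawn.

Selection 1: 327
Selection 2: 327 + 45 = 372
Selection 3: 372 + 45 = 417
Selection 4: 417 + 45 = 462
Selection 5: 462 + 45 = 507
Selection 6: 507 + 45 = 552
Selection 7: 552 + 45 = 597
Selection 8: 597 + 45 = 642
Selection 9: 642 + 45 = 687
Selection 10: 687 + 45 = 732
Selection 11: 732 + 45 = 777
Selection 12: 777 + 45 = 822 → 822 − 799 = 23
Selection 13: 23 + 45 = 68
Selection 14: 68 + 45 = 113
Selection 15: 113 + 45 = 158
Selection 16: 158 + 45 = 203
Selection 17: 203 + 45 = 248
Selection 18: 248 + 45 = 293

327, 372, 417, 462, 507, 552, 597, 642, 687, 732, 777, 23, 68, 113, 158, 203, 248, 293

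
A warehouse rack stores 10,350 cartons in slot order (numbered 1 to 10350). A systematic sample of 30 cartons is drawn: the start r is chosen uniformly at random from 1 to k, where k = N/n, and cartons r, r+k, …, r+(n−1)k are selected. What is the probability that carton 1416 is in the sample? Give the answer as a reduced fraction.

1/345

k = 10350/30 = 345.
Carton 1416 is selected iff r ≡ 1416 (mod 345); exactly one such r in {1,…,345}.
Inclusion probability = 1/345.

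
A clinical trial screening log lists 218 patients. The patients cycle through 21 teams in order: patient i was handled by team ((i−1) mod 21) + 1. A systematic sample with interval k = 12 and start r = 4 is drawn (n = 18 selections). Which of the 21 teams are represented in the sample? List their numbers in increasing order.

1, 4, 7, 10, 13, 16, 19

Consecutive selections differ by k = 12, so their team numbers differ by 12 mod 21 = 12.
gcd(12, 21) = 3, so the sample visits 21/3 = 7 distinct residues mod 21.
Start 4 is team 4; the teams hit are 1, 4, 7, 10, 13, 16, 19.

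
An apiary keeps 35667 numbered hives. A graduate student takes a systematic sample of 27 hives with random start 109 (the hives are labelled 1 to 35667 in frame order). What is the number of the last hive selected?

34455

k = 35667/27 = 1321
27th selection = r + (27−1)·k = 109 + 26×1321 = 109 + 34346 = 34455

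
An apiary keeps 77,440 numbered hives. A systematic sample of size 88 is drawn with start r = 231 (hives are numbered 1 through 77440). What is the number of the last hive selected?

k = 77440/88 = 880
88th selection = r + (88−1)·k = 231 + 87×880 = 231 + 76560 = 76791

76791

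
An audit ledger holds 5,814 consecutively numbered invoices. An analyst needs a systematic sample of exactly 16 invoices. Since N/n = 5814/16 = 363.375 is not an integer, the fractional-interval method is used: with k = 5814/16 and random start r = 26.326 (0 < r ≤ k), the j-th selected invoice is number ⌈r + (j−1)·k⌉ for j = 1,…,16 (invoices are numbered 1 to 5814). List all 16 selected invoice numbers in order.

j=1: r + 0k = 26.326 → ⌈·⌉ = 27
j=2: r + 1k = 389.701 → ⌈·⌉ = 390
j=3: r + 2k = 753.076 → ⌈·⌉ = 754
j=4: r + 3k = 1116.451 → ⌈·⌉ = 1117
j=5: r + 4k = 1479.826 → ⌈·⌉ = 1480
j=6: r + 5k = 1843.201 → ⌈·⌉ = 1844
j=7: r + 6k = 2206.576 → ⌈·⌉ = 2207
j=8: r + 7k = 2569.951 → ⌈·⌉ = 2570
j=9: r + 8k = 2933.326 → ⌈·⌉ = 2934
j=10: r + 9k = 3296.701 → ⌈·⌉ = 3297
j=11: r + 10k = 3660.076 → ⌈·⌉ = 3661
j=12: r + 11k = 4023.451 → ⌈·⌉ = 4024
j=13: r + 12k = 4386.826 → ⌈·⌉ = 4387
j=14: r + 13k = 4750.201 → ⌈·⌉ = 4751
j=15: r + 14k = 5113.576 → ⌈·⌉ = 5114
j=16: r + 15k = 5476.951 → ⌈·⌉ = 5477

27, 390, 754, 1117, 1480, 1844, 2207, 2570, 2934, 3297, 3661, 4024, 4387, 4751, 5114, 5477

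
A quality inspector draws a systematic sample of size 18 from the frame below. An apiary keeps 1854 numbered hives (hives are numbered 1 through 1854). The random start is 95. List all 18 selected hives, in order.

95, 198, 301, 404, 507, 610, 713, 816, 919, 1022, 1125, 1228, 1331, 1434, 1537, 1640, 1743, 1846

k = N/n = 1854/18 = 103
hive 1: 95
hive 2: 95 + 103 = 198
hive 3: 198 + 103 = 301
hive 4: 301 + 103 = 404
hive 5: 404 + 103 = 507
hive 6: 507 + 103 = 610
hive 7: 610 + 103 = 713
hive 8: 713 + 103 = 816
hive 9: 816 + 103 = 919
hive 10: 919 + 103 = 1022
hive 11: 1022 + 103 = 1125
hive 12: 1125 + 103 = 1228
hive 13: 1228 + 103 = 1331
hive 14: 1331 + 103 = 1434
hive 15: 1434 + 103 = 1537
hive 16: 1537 + 103 = 1640
hive 17: 1640 + 103 = 1743
hive 18: 1743 + 103 = 1846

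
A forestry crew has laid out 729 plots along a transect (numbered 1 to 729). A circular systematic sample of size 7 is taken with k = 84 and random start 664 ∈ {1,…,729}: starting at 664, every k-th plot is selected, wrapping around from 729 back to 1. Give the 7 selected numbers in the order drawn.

664, 19, 103, 187, 271, 355, 439

Selection 1: 664
Selection 2: 664 + 84 = 748 → 748 − 729 = 19
Selection 3: 19 + 84 = 103
Selection 4: 103 + 84 = 187
Selection 5: 187 + 84 = 271
Selection 6: 271 + 84 = 355
Selection 7: 355 + 84 = 439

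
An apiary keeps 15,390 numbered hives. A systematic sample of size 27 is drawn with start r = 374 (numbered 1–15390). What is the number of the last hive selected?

15194

k = 15390/27 = 570
27th selection = r + (27−1)·k = 374 + 26×570 = 374 + 14820 = 15194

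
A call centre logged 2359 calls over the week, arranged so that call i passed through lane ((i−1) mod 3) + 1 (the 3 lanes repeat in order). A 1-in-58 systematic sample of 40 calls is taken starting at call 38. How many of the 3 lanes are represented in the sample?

Consecutive selections differ by k = 58, so their lane numbers differ by 58 mod 3 = 1.
gcd(58, 3) = 1, so the sample visits 3/1 = 3 distinct residues mod 3.
Start 38 is lane 2; the lanes hit are 1, 2, 3.

3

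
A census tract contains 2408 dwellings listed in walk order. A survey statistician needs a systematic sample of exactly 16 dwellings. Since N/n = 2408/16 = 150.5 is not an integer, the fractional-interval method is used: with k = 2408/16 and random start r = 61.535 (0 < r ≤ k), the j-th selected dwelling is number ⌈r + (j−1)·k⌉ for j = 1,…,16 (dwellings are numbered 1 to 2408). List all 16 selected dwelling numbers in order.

j=1: r + 0k = 61.535 → ⌈·⌉ = 62
j=2: r + 1k = 212.035 → ⌈·⌉ = 213
j=3: r + 2k = 362.535 → ⌈·⌉ = 363
j=4: r + 3k = 513.035 → ⌈·⌉ = 514
j=5: r + 4k = 663.535 → ⌈·⌉ = 664
j=6: r + 5k = 814.035 → ⌈·⌉ = 815
j=7: r + 6k = 964.535 → ⌈·⌉ = 965
j=8: r + 7k = 1115.035 → ⌈·⌉ = 1116
j=9: r + 8k = 1265.535 → ⌈·⌉ = 1266
j=10: r + 9k = 1416.035 → ⌈·⌉ = 1417
j=11: r + 10k = 1566.535 → ⌈·⌉ = 1567
j=12: r + 11k = 1717.035 → ⌈·⌉ = 1718
j=13: r + 12k = 1867.535 → ⌈·⌉ = 1868
j=14: r + 13k = 2018.035 → ⌈·⌉ = 2019
j=15: r + 14k = 2168.535 → ⌈·⌉ = 2169
j=16: r + 15k = 2319.035 → ⌈·⌉ = 2320

62, 213, 363, 514, 664, 815, 965, 1116, 1266, 1417, 1567, 1718, 1868, 2019, 2169, 2320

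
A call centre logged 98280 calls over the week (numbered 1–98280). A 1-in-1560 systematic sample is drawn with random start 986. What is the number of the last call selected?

k = 1560
63rd selection = r + (63−1)·k = 986 + 62×1560 = 986 + 96720 = 97706

97706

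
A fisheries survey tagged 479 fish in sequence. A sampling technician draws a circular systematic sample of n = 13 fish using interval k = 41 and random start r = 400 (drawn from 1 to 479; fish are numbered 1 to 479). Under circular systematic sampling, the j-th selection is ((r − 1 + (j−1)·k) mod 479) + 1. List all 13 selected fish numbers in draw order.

400, 441, 3, 44, 85, 126, 167, 208, 249, 290, 331, 372, 413

Selection 1: 400
Selection 2: 400 + 41 = 441
Selection 3: 441 + 41 = 482 → 482 − 479 = 3
Selection 4: 3 + 41 = 44
Selection 5: 44 + 41 = 85
Selection 6: 85 + 41 = 126
Selection 7: 126 + 41 = 167
Selection 8: 167 + 41 = 208
Selection 9: 208 + 41 = 249
Selection 10: 249 + 41 = 290
Selection 11: 290 + 41 = 331
Selection 12: 331 + 41 = 372
Selection 13: 372 + 41 = 413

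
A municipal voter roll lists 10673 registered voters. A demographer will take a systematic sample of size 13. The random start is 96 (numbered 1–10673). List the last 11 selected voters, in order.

1738, 2559, 3380, 4201, 5022, 5843, 6664, 7485, 8306, 9127, 9948

k = N/n = 10673/13 = 821
3rd selection = 96 + 2×821 = 1738
4th: 1738 + 821 = 2559
5th: 2559 + 821 = 3380
6th: 3380 + 821 = 4201
7th: 4201 + 821 = 5022
8th: 5022 + 821 = 5843
9th: 5843 + 821 = 6664
10th: 6664 + 821 = 7485
11th: 7485 + 821 = 8306
12th: 8306 + 821 = 9127
13th: 9127 + 821 = 9948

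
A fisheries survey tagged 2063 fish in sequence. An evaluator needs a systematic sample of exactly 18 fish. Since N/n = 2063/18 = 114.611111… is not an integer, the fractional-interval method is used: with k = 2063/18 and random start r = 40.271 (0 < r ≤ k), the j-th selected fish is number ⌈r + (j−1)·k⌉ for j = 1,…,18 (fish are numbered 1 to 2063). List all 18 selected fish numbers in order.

41, 155, 270, 385, 499, 614, 728, 843, 958, 1072, 1187, 1301, 1416, 1531, 1645, 1760, 1875, 1989

j=1: r + 0k = 40.271 → ⌈·⌉ = 41
j=2: r + 1k = 154.882111… → ⌈·⌉ = 155
j=3: r + 2k = 269.493222… → ⌈·⌉ = 270
j=4: r + 3k = 384.104333… → ⌈·⌉ = 385
j=5: r + 4k = 498.715444… → ⌈·⌉ = 499
j=6: r + 5k = 613.326555… → ⌈·⌉ = 614
j=7: r + 6k = 727.937666… → ⌈·⌉ = 728
j=8: r + 7k = 842.548777… → ⌈·⌉ = 843
j=9: r + 8k = 957.159888… → ⌈·⌉ = 958
j=10: r + 9k = 1071.771 → ⌈·⌉ = 1072
j=11: r + 10k = 1186.382111… → ⌈·⌉ = 1187
j=12: r + 11k = 1300.993222… → ⌈·⌉ = 1301
j=13: r + 12k = 1415.604333… → ⌈·⌉ = 1416
j=14: r + 13k = 1530.215444… → ⌈·⌉ = 1531
j=15: r + 14k = 1644.826555… → ⌈·⌉ = 1645
j=16: r + 15k = 1759.437666… → ⌈·⌉ = 1760
j=17: r + 16k = 1874.048777… → ⌈·⌉ = 1875
j=18: r + 17k = 1988.659888… → ⌈·⌉ = 1989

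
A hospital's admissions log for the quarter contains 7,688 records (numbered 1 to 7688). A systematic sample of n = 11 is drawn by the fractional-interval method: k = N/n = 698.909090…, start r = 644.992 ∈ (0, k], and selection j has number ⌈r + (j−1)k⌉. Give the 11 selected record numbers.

645, 1344, 2043, 2742, 3441, 4140, 4839, 5538, 6237, 6936, 7635

j=1: r + 0k = 644.992 → ⌈·⌉ = 645
j=2: r + 1k = 1343.901090… → ⌈·⌉ = 1344
j=3: r + 2k = 2042.810181… → ⌈·⌉ = 2043
j=4: r + 3k = 2741.719272… → ⌈·⌉ = 2742
j=5: r + 4k = 3440.628363… → ⌈·⌉ = 3441
j=6: r + 5k = 4139.537454… → ⌈·⌉ = 4140
j=7: r + 6k = 4838.446545… → ⌈·⌉ = 4839
j=8: r + 7k = 5537.355636… → ⌈·⌉ = 5538
j=9: r + 8k = 6236.264727… → ⌈·⌉ = 6237
j=10: r + 9k = 6935.173818… → ⌈·⌉ = 6936
j=11: r + 10k = 7634.082909… → ⌈·⌉ = 7635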